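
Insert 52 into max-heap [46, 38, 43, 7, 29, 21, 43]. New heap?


Append 52: [46, 38, 43, 7, 29, 21, 43, 52]
Bubble up: swap idx 7(52) with idx 3(7); swap idx 3(52) with idx 1(38); swap idx 1(52) with idx 0(46)
Result: [52, 46, 43, 38, 29, 21, 43, 7]


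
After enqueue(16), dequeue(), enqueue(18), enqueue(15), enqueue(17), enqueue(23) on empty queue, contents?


enqueue(16) -> [16]
dequeue() returns 16 -> []
enqueue(18) -> [18]
enqueue(15) -> [18, 15]
enqueue(17) -> [18, 15, 17]
enqueue(23) -> [18, 15, 17, 23]
Final queue (front to back): [18, 15, 17, 23]


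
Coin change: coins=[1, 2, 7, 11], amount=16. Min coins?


dp[0]=0; dp[i]=1+min(dp[i-c] for c in coins)
...dp[11]=1, dp[12]=2, dp[13]=2, dp[14]=2, dp[15]=3, dp[16]=3
Minimum coins for 16 = 3


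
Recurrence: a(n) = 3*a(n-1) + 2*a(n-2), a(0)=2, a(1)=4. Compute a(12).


Build bottom-up:
...a(10)=408040, a(11)=1453256, a(12)=3*1453256+2*408040=5175848


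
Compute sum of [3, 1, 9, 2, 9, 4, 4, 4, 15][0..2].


Prefix sums: [0, 3, 4, 13, 15, 24, 28, 32, 36, 51]
Sum[0..2] = prefix[3] - prefix[0] = 13 - 0 = 13


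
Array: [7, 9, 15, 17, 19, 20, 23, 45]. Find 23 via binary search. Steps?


Search for 23:
[0,7] mid=3 arr[3]=17
[4,7] mid=5 arr[5]=20
[6,7] mid=6 arr[6]=23
Total: 3 comparisons


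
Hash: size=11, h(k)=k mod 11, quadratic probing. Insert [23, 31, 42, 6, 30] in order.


Insertions: 23->slot 1; 31->slot 9; 42->slot 10; 6->slot 6; 30->slot 8
Table: [None, 23, None, None, None, None, 6, None, 30, 31, 42]


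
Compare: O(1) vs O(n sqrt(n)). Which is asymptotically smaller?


constant grows slower than n^1.5
O(1) is asymptotically smaller; O(n sqrt(n)) grows faster


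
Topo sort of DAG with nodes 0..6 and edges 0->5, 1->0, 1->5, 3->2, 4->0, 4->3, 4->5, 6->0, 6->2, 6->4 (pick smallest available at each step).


Kahn's algorithm, process smallest node first
Order: [1, 6, 4, 0, 3, 2, 5]


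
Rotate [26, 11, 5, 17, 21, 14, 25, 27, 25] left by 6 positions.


Left rotate by 6: [25, 27, 25, 26, 11, 5, 17, 21, 14]


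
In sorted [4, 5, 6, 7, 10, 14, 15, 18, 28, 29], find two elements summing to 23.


Two pointers: lo=0, hi=9
Found pair: (5, 18) summing to 23


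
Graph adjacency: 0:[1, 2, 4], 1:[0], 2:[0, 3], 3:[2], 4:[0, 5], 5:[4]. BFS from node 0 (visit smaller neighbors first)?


BFS queue: start with [0]
Visit order: [0, 1, 2, 4, 3, 5]


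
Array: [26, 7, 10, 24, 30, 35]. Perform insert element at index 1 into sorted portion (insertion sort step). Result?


After one pass: [7, 26, 10, 24, 30, 35]


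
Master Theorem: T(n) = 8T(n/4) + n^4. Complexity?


a=8, b=4, c=4. log_4(8)=1.5 < c=4. Case 3: O(n^c) = O(n^4)
Complexity: O(n^4)


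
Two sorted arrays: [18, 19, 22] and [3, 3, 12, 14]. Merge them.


Compare heads, take smaller each step.
Merged: [3, 3, 12, 14, 18, 19, 22]


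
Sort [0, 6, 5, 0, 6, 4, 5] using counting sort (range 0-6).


Count array: [2, 0, 0, 0, 1, 2, 2]
Reconstruct: [0, 0, 4, 5, 5, 6, 6]


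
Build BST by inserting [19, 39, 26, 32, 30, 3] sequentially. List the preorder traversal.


Root = 19; build tree by BST insertion.
Preorder traversal: [19, 3, 39, 26, 32, 30]


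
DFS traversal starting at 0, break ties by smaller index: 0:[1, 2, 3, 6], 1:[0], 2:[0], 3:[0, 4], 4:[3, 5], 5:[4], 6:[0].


DFS stack-based: start with [0]
Visit order: [0, 1, 2, 3, 4, 5, 6]


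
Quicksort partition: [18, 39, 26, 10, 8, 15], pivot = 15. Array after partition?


Elements <= 15 go left of pivot.
Result: [10, 8, 15, 18, 39, 26], pivot at index 2


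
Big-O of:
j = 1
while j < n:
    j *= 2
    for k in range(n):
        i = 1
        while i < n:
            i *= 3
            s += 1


Per nesting level: O(log n) * O(n) * O(log n) = O(n (log n)^2)
Complexity: O(n (log n)^2)


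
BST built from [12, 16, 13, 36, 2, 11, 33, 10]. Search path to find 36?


BST root = 12
Search for 36: compare at each node
Path: [12, 16, 36]


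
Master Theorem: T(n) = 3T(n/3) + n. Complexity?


a=3, b=3, c=1. log_3(3)=1 = c=1. Case 2: O(n^c log n) = O(n log n)
Complexity: O(n log n)


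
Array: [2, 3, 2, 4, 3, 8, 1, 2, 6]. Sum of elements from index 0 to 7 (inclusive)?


Prefix sums: [0, 2, 5, 7, 11, 14, 22, 23, 25, 31]
Sum[0..7] = prefix[8] - prefix[0] = 25 - 0 = 25


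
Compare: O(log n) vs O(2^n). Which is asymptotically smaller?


logarithmic grows slower than exponential
O(log n) is asymptotically smaller; O(2^n) grows faster


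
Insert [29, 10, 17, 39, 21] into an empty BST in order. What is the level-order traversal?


Root = 29; build tree by BST insertion.
Level-Order traversal: [29, 10, 39, 17, 21]


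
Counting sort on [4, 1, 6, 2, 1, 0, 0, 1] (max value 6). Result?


Count array: [2, 3, 1, 0, 1, 0, 1]
Reconstruct: [0, 0, 1, 1, 1, 2, 4, 6]


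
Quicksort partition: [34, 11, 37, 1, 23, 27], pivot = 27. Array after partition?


Elements <= 27 go left of pivot.
Result: [11, 1, 23, 27, 37, 34], pivot at index 3


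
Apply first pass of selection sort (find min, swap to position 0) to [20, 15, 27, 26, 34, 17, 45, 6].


After one pass: [6, 15, 27, 26, 34, 17, 45, 20]


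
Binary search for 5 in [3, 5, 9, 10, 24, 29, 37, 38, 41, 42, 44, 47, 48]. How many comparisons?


Search for 5:
[0,12] mid=6 arr[6]=37
[0,5] mid=2 arr[2]=9
[0,1] mid=0 arr[0]=3
[1,1] mid=1 arr[1]=5
Total: 4 comparisons


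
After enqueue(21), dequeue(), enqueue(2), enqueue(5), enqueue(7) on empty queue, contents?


enqueue(21) -> [21]
dequeue() returns 21 -> []
enqueue(2) -> [2]
enqueue(5) -> [2, 5]
enqueue(7) -> [2, 5, 7]
Final queue (front to back): [2, 5, 7]


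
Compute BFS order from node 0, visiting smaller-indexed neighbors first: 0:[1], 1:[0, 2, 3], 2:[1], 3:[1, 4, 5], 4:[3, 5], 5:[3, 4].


BFS queue: start with [0]
Visit order: [0, 1, 2, 3, 4, 5]


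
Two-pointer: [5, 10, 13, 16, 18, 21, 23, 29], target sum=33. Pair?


Two pointers: lo=0, hi=7
Found pair: (10, 23) summing to 33


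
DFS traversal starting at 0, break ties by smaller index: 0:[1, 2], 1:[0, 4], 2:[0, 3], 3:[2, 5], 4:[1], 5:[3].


DFS stack-based: start with [0]
Visit order: [0, 1, 4, 2, 3, 5]


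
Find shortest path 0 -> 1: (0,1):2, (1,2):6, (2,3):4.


Dijkstra from 0:
Distances: {0: 0, 1: 2, 2: 8, 3: 12}
Shortest distance to 1 = 2, path = [0, 1]


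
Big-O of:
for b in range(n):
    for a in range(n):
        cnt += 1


Per nesting level: O(n) * O(n) = O(n^2)
Complexity: O(n^2)


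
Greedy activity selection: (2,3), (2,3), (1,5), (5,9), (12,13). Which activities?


Greedy: pick earliest-ending, then skip overlaps.
Selected (3 activities): [(2, 3), (5, 9), (12, 13)]


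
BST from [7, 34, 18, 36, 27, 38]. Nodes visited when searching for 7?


BST root = 7
Search for 7: compare at each node
Path: [7]


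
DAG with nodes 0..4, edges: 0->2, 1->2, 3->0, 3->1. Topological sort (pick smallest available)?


Kahn's algorithm, process smallest node first
Order: [3, 0, 1, 2, 4]


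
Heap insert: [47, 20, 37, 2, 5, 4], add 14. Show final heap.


Append 14: [47, 20, 37, 2, 5, 4, 14]
Bubble up: no swaps needed
Result: [47, 20, 37, 2, 5, 4, 14]


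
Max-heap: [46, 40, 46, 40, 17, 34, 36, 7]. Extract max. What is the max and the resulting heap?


Max = 46
Replace root with last, heapify down
Resulting heap: [46, 40, 36, 40, 17, 34, 7]


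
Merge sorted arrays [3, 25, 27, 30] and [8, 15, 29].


Compare heads, take smaller each step.
Merged: [3, 8, 15, 25, 27, 29, 30]


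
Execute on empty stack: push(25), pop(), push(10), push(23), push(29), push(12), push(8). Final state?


push(25) -> [25]
pop() returns 25 -> []
push(10) -> [10]
push(23) -> [10, 23]
push(29) -> [10, 23, 29]
push(12) -> [10, 23, 29, 12]
push(8) -> [10, 23, 29, 12, 8]
Final stack (bottom to top): [10, 23, 29, 12, 8]


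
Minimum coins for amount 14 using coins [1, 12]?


dp[0]=0; dp[i]=1+min(dp[i-c] for c in coins)
...dp[9]=9, dp[10]=10, dp[11]=11, dp[12]=1, dp[13]=2, dp[14]=3
Minimum coins for 14 = 3


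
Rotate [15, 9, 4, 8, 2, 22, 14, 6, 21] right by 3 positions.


Right rotate by 3: [14, 6, 21, 15, 9, 4, 8, 2, 22]


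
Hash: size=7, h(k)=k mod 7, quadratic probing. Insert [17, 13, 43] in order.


Insertions: 17->slot 3; 13->slot 6; 43->slot 1
Table: [None, 43, None, 17, None, None, 13]


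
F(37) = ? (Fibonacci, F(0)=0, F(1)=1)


F(n)=F(n-1)+F(n-2)
...F(35)=9227465, F(36)=14930352, F(37)=24157817


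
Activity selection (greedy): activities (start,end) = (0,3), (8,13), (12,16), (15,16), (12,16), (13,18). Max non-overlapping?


Greedy: pick earliest-ending, then skip overlaps.
Selected (3 activities): [(0, 3), (8, 13), (15, 16)]


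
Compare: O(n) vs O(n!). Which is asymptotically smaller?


linear grows slower than factorial
O(n) is asymptotically smaller; O(n!) grows faster


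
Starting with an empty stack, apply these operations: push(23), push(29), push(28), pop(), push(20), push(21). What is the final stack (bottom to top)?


push(23) -> [23]
push(29) -> [23, 29]
push(28) -> [23, 29, 28]
pop() returns 28 -> [23, 29]
push(20) -> [23, 29, 20]
push(21) -> [23, 29, 20, 21]
Final stack (bottom to top): [23, 29, 20, 21]


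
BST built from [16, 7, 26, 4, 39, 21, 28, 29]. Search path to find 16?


BST root = 16
Search for 16: compare at each node
Path: [16]


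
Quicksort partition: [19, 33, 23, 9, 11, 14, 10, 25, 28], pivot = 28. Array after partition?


Elements <= 28 go left of pivot.
Result: [19, 23, 9, 11, 14, 10, 25, 28, 33], pivot at index 7


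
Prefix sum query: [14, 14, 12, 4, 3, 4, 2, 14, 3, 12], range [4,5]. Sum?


Prefix sums: [0, 14, 28, 40, 44, 47, 51, 53, 67, 70, 82]
Sum[4..5] = prefix[6] - prefix[4] = 51 - 44 = 7


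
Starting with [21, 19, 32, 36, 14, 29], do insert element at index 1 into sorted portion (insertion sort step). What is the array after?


After one pass: [19, 21, 32, 36, 14, 29]


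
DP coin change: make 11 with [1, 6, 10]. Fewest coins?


dp[0]=0; dp[i]=1+min(dp[i-c] for c in coins)
...dp[6]=1, dp[7]=2, dp[8]=3, dp[9]=4, dp[10]=1, dp[11]=2
Minimum coins for 11 = 2


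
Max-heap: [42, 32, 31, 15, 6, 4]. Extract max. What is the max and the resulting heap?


Max = 42
Replace root with last, heapify down
Resulting heap: [32, 15, 31, 4, 6]


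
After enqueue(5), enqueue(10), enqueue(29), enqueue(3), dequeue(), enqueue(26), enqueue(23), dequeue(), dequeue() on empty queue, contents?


enqueue(5) -> [5]
enqueue(10) -> [5, 10]
enqueue(29) -> [5, 10, 29]
enqueue(3) -> [5, 10, 29, 3]
dequeue() returns 5 -> [10, 29, 3]
enqueue(26) -> [10, 29, 3, 26]
enqueue(23) -> [10, 29, 3, 26, 23]
dequeue() returns 10 -> [29, 3, 26, 23]
dequeue() returns 29 -> [3, 26, 23]
Final queue (front to back): [3, 26, 23]


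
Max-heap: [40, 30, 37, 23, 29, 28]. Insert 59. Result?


Append 59: [40, 30, 37, 23, 29, 28, 59]
Bubble up: swap idx 6(59) with idx 2(37); swap idx 2(59) with idx 0(40)
Result: [59, 30, 40, 23, 29, 28, 37]


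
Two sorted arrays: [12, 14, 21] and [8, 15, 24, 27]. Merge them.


Compare heads, take smaller each step.
Merged: [8, 12, 14, 15, 21, 24, 27]


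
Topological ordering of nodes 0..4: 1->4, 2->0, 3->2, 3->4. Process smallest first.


Kahn's algorithm, process smallest node first
Order: [1, 3, 2, 0, 4]


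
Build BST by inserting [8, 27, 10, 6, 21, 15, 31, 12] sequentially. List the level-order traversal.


Root = 8; build tree by BST insertion.
Level-Order traversal: [8, 6, 27, 10, 31, 21, 15, 12]


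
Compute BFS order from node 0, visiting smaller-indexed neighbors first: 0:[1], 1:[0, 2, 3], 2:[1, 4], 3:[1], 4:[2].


BFS queue: start with [0]
Visit order: [0, 1, 2, 3, 4]


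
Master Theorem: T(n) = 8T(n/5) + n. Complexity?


a=8, b=5, c=1. log_5(8)=1.292 > c=1. Case 1: O(n^log_b(a)) = O(n^1.292)
Complexity: O(n^1.292)


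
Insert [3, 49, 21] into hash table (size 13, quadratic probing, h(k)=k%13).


Insertions: 3->slot 3; 49->slot 10; 21->slot 8
Table: [None, None, None, 3, None, None, None, None, 21, None, 49, None, None]


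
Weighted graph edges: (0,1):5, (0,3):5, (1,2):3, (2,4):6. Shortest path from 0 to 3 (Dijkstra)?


Dijkstra from 0:
Distances: {0: 0, 1: 5, 2: 8, 3: 5, 4: 14}
Shortest distance to 3 = 5, path = [0, 3]


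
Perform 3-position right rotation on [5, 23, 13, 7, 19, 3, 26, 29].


Right rotate by 3: [3, 26, 29, 5, 23, 13, 7, 19]


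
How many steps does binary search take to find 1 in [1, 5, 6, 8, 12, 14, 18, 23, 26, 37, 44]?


Search for 1:
[0,10] mid=5 arr[5]=14
[0,4] mid=2 arr[2]=6
[0,1] mid=0 arr[0]=1
Total: 3 comparisons


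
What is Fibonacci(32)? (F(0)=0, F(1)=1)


F(n)=F(n-1)+F(n-2)
...F(30)=832040, F(31)=1346269, F(32)=2178309


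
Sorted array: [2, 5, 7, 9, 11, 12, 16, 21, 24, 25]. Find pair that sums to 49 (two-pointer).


Two pointers: lo=0, hi=9
Found pair: (24, 25) summing to 49


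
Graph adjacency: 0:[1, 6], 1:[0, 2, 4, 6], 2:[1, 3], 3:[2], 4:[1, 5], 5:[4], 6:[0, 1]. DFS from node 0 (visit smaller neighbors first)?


DFS stack-based: start with [0]
Visit order: [0, 1, 2, 3, 4, 5, 6]


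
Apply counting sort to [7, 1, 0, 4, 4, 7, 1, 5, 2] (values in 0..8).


Count array: [1, 2, 1, 0, 2, 1, 0, 2, 0]
Reconstruct: [0, 1, 1, 2, 4, 4, 5, 7, 7]


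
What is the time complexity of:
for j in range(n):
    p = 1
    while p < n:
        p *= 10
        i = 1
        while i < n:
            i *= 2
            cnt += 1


Per nesting level: O(n) * O(log n) * O(log n) = O(n (log n)^2)
Complexity: O(n (log n)^2)


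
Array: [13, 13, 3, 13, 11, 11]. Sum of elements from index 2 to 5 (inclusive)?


Prefix sums: [0, 13, 26, 29, 42, 53, 64]
Sum[2..5] = prefix[6] - prefix[2] = 64 - 26 = 38


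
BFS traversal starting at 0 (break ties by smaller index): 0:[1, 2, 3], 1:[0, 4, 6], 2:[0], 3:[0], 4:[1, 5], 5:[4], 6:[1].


BFS queue: start with [0]
Visit order: [0, 1, 2, 3, 4, 6, 5]


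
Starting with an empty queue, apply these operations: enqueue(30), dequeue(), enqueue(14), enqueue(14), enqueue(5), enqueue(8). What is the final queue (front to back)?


enqueue(30) -> [30]
dequeue() returns 30 -> []
enqueue(14) -> [14]
enqueue(14) -> [14, 14]
enqueue(5) -> [14, 14, 5]
enqueue(8) -> [14, 14, 5, 8]
Final queue (front to back): [14, 14, 5, 8]


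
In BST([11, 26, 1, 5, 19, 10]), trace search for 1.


BST root = 11
Search for 1: compare at each node
Path: [11, 1]


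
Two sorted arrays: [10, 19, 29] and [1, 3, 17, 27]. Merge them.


Compare heads, take smaller each step.
Merged: [1, 3, 10, 17, 19, 27, 29]


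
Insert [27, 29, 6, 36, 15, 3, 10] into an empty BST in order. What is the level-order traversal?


Root = 27; build tree by BST insertion.
Level-Order traversal: [27, 6, 29, 3, 15, 36, 10]


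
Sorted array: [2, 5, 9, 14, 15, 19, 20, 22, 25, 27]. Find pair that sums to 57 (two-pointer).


Two pointers: lo=0, hi=9
No pair sums to 57


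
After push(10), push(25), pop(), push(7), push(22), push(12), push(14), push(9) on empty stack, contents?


push(10) -> [10]
push(25) -> [10, 25]
pop() returns 25 -> [10]
push(7) -> [10, 7]
push(22) -> [10, 7, 22]
push(12) -> [10, 7, 22, 12]
push(14) -> [10, 7, 22, 12, 14]
push(9) -> [10, 7, 22, 12, 14, 9]
Final stack (bottom to top): [10, 7, 22, 12, 14, 9]


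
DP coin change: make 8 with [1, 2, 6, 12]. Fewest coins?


dp[0]=0; dp[i]=1+min(dp[i-c] for c in coins)
...dp[3]=2, dp[4]=2, dp[5]=3, dp[6]=1, dp[7]=2, dp[8]=2
Minimum coins for 8 = 2


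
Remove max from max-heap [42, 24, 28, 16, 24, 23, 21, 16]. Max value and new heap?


Max = 42
Replace root with last, heapify down
Resulting heap: [28, 24, 23, 16, 24, 16, 21]


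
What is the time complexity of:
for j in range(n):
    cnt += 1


Per nesting level: O(n) = O(n)
Complexity: O(n)


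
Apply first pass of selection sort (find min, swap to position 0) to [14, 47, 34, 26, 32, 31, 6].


After one pass: [6, 47, 34, 26, 32, 31, 14]


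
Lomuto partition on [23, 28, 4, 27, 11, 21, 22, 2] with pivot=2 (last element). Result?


Elements <= 2 go left of pivot.
Result: [2, 28, 4, 27, 11, 21, 22, 23], pivot at index 0


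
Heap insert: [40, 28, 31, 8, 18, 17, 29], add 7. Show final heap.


Append 7: [40, 28, 31, 8, 18, 17, 29, 7]
Bubble up: no swaps needed
Result: [40, 28, 31, 8, 18, 17, 29, 7]


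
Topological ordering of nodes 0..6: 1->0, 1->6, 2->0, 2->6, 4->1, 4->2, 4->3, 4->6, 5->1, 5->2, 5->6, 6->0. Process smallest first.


Kahn's algorithm, process smallest node first
Order: [4, 3, 5, 1, 2, 6, 0]


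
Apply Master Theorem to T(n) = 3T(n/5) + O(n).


a=3, b=5, c=1. log_5(3)=0.683 < c=1. Case 3: O(n^c) = O(n)
Complexity: O(n)


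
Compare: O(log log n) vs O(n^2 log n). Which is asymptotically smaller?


double-logarithmic grows slower than n^2 log n
O(log log n) is asymptotically smaller; O(n^2 log n) grows faster


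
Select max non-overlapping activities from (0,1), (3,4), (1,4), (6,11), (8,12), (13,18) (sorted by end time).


Greedy: pick earliest-ending, then skip overlaps.
Selected (4 activities): [(0, 1), (3, 4), (6, 11), (13, 18)]


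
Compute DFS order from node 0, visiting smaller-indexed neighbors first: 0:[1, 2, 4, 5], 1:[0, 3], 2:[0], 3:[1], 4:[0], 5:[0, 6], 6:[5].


DFS stack-based: start with [0]
Visit order: [0, 1, 3, 2, 4, 5, 6]


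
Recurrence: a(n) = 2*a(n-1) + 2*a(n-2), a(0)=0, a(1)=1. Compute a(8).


Build bottom-up:
...a(6)=120, a(7)=328, a(8)=2*328+2*120=896


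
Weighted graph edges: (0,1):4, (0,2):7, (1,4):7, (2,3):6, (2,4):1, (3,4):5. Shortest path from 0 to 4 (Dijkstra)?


Dijkstra from 0:
Distances: {0: 0, 1: 4, 2: 7, 3: 13, 4: 8}
Shortest distance to 4 = 8, path = [0, 2, 4]


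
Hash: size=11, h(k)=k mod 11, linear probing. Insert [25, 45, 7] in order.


Insertions: 25->slot 3; 45->slot 1; 7->slot 7
Table: [None, 45, None, 25, None, None, None, 7, None, None, None]


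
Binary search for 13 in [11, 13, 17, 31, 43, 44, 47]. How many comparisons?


Search for 13:
[0,6] mid=3 arr[3]=31
[0,2] mid=1 arr[1]=13
Total: 2 comparisons


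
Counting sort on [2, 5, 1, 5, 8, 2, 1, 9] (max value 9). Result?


Count array: [0, 2, 2, 0, 0, 2, 0, 0, 1, 1]
Reconstruct: [1, 1, 2, 2, 5, 5, 8, 9]


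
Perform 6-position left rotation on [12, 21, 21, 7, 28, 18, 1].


Left rotate by 6: [1, 12, 21, 21, 7, 28, 18]


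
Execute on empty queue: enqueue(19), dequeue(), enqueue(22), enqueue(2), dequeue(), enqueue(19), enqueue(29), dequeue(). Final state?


enqueue(19) -> [19]
dequeue() returns 19 -> []
enqueue(22) -> [22]
enqueue(2) -> [22, 2]
dequeue() returns 22 -> [2]
enqueue(19) -> [2, 19]
enqueue(29) -> [2, 19, 29]
dequeue() returns 2 -> [19, 29]
Final queue (front to back): [19, 29]


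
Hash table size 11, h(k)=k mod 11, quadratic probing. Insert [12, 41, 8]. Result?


Insertions: 12->slot 1; 41->slot 8; 8->slot 9
Table: [None, 12, None, None, None, None, None, None, 41, 8, None]


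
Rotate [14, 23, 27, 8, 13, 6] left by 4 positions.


Left rotate by 4: [13, 6, 14, 23, 27, 8]


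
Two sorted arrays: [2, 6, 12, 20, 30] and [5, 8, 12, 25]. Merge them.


Compare heads, take smaller each step.
Merged: [2, 5, 6, 8, 12, 12, 20, 25, 30]


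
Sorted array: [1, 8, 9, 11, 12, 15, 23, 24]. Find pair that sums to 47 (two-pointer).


Two pointers: lo=0, hi=7
Found pair: (23, 24) summing to 47


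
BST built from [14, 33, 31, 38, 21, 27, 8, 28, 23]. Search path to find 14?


BST root = 14
Search for 14: compare at each node
Path: [14]


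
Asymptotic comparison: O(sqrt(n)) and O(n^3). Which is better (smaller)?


sublinear grows slower than cubic
O(sqrt(n)) is asymptotically smaller; O(n^3) grows faster


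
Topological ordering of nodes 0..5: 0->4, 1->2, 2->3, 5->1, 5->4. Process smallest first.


Kahn's algorithm, process smallest node first
Order: [0, 5, 1, 2, 3, 4]


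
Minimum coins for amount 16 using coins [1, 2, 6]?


dp[0]=0; dp[i]=1+min(dp[i-c] for c in coins)
...dp[11]=4, dp[12]=2, dp[13]=3, dp[14]=3, dp[15]=4, dp[16]=4
Minimum coins for 16 = 4


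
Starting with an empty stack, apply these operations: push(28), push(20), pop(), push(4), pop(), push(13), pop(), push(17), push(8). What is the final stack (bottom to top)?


push(28) -> [28]
push(20) -> [28, 20]
pop() returns 20 -> [28]
push(4) -> [28, 4]
pop() returns 4 -> [28]
push(13) -> [28, 13]
pop() returns 13 -> [28]
push(17) -> [28, 17]
push(8) -> [28, 17, 8]
Final stack (bottom to top): [28, 17, 8]


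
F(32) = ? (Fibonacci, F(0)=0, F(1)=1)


F(n)=F(n-1)+F(n-2)
...F(30)=832040, F(31)=1346269, F(32)=2178309


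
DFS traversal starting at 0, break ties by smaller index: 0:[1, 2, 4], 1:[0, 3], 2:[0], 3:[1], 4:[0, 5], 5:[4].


DFS stack-based: start with [0]
Visit order: [0, 1, 3, 2, 4, 5]


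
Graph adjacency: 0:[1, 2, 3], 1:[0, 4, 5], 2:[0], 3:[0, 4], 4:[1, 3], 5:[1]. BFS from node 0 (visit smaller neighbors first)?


BFS queue: start with [0]
Visit order: [0, 1, 2, 3, 4, 5]


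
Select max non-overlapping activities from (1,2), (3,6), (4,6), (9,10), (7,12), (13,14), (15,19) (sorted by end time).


Greedy: pick earliest-ending, then skip overlaps.
Selected (5 activities): [(1, 2), (3, 6), (9, 10), (13, 14), (15, 19)]


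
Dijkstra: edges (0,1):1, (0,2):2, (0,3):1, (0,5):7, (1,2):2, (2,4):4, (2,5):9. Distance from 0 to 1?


Dijkstra from 0:
Distances: {0: 0, 1: 1, 2: 2, 3: 1, 4: 6, 5: 7}
Shortest distance to 1 = 1, path = [0, 1]


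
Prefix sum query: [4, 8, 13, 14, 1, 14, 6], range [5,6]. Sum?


Prefix sums: [0, 4, 12, 25, 39, 40, 54, 60]
Sum[5..6] = prefix[7] - prefix[5] = 60 - 40 = 20


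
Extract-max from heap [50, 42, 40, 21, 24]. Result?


Max = 50
Replace root with last, heapify down
Resulting heap: [42, 24, 40, 21]


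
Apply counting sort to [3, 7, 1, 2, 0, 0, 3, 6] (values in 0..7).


Count array: [2, 1, 1, 2, 0, 0, 1, 1]
Reconstruct: [0, 0, 1, 2, 3, 3, 6, 7]


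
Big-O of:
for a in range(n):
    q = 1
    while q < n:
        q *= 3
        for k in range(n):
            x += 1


Per nesting level: O(n) * O(log n) * O(n) = O(n^2 log n)
Complexity: O(n^2 log n)


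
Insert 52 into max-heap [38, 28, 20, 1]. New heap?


Append 52: [38, 28, 20, 1, 52]
Bubble up: swap idx 4(52) with idx 1(28); swap idx 1(52) with idx 0(38)
Result: [52, 38, 20, 1, 28]


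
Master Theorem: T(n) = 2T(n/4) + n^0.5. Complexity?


a=2, b=4, c=0.5. log_4(2)=0.5 = c=0.5. Case 2: O(n^c log n) = O(sqrt(n) log n)
Complexity: O(sqrt(n) log n)


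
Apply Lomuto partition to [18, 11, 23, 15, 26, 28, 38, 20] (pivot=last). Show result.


Elements <= 20 go left of pivot.
Result: [18, 11, 15, 20, 26, 28, 38, 23], pivot at index 3


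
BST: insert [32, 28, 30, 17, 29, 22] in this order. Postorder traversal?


Root = 32; build tree by BST insertion.
Postorder traversal: [22, 17, 29, 30, 28, 32]


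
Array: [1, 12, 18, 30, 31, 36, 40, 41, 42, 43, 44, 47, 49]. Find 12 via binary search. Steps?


Search for 12:
[0,12] mid=6 arr[6]=40
[0,5] mid=2 arr[2]=18
[0,1] mid=0 arr[0]=1
[1,1] mid=1 arr[1]=12
Total: 4 comparisons


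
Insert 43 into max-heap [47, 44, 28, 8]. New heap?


Append 43: [47, 44, 28, 8, 43]
Bubble up: no swaps needed
Result: [47, 44, 28, 8, 43]


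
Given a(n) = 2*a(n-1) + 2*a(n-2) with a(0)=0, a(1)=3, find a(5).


Build bottom-up:
...a(3)=18, a(4)=48, a(5)=2*48+2*18=132


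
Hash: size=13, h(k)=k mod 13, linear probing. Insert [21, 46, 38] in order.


Insertions: 21->slot 8; 46->slot 7; 38->slot 12
Table: [None, None, None, None, None, None, None, 46, 21, None, None, None, 38]


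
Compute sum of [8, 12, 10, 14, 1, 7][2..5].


Prefix sums: [0, 8, 20, 30, 44, 45, 52]
Sum[2..5] = prefix[6] - prefix[2] = 52 - 20 = 32


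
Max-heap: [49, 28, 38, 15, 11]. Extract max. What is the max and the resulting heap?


Max = 49
Replace root with last, heapify down
Resulting heap: [38, 28, 11, 15]


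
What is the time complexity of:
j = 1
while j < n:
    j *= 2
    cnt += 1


Per nesting level: O(log n) = O(log n)
Complexity: O(log n)


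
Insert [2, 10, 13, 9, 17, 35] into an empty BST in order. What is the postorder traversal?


Root = 2; build tree by BST insertion.
Postorder traversal: [9, 35, 17, 13, 10, 2]


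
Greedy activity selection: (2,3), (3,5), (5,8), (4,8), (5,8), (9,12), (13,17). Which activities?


Greedy: pick earliest-ending, then skip overlaps.
Selected (5 activities): [(2, 3), (3, 5), (5, 8), (9, 12), (13, 17)]


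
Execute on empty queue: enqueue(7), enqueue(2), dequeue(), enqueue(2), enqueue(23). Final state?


enqueue(7) -> [7]
enqueue(2) -> [7, 2]
dequeue() returns 7 -> [2]
enqueue(2) -> [2, 2]
enqueue(23) -> [2, 2, 23]
Final queue (front to back): [2, 2, 23]


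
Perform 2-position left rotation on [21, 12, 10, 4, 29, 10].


Left rotate by 2: [10, 4, 29, 10, 21, 12]


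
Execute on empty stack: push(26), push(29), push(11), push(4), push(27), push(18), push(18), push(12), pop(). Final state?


push(26) -> [26]
push(29) -> [26, 29]
push(11) -> [26, 29, 11]
push(4) -> [26, 29, 11, 4]
push(27) -> [26, 29, 11, 4, 27]
push(18) -> [26, 29, 11, 4, 27, 18]
push(18) -> [26, 29, 11, 4, 27, 18, 18]
push(12) -> [26, 29, 11, 4, 27, 18, 18, 12]
pop() returns 12 -> [26, 29, 11, 4, 27, 18, 18]
Final stack (bottom to top): [26, 29, 11, 4, 27, 18, 18]


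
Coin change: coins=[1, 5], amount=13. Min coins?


dp[0]=0; dp[i]=1+min(dp[i-c] for c in coins)
...dp[8]=4, dp[9]=5, dp[10]=2, dp[11]=3, dp[12]=4, dp[13]=5
Minimum coins for 13 = 5


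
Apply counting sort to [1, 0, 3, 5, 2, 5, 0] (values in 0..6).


Count array: [2, 1, 1, 1, 0, 2, 0]
Reconstruct: [0, 0, 1, 2, 3, 5, 5]


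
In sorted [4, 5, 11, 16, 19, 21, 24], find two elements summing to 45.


Two pointers: lo=0, hi=6
Found pair: (21, 24) summing to 45


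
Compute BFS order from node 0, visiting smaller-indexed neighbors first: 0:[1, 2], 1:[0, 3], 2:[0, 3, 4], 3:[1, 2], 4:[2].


BFS queue: start with [0]
Visit order: [0, 1, 2, 3, 4]


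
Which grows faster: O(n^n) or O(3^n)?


exponential (base 3) grows slower than n^n
O(3^n) is asymptotically smaller; O(n^n) grows faster


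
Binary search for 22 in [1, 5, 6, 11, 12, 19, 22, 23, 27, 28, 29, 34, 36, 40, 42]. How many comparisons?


Search for 22:
[0,14] mid=7 arr[7]=23
[0,6] mid=3 arr[3]=11
[4,6] mid=5 arr[5]=19
[6,6] mid=6 arr[6]=22
Total: 4 comparisons


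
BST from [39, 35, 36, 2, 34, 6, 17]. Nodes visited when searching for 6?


BST root = 39
Search for 6: compare at each node
Path: [39, 35, 2, 34, 6]


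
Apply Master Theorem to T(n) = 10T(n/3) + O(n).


a=10, b=3, c=1. log_3(10)=2.096 > c=1. Case 1: O(n^log_b(a)) = O(n^2.096)
Complexity: O(n^2.096)


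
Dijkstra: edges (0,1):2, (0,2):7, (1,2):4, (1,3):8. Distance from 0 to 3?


Dijkstra from 0:
Distances: {0: 0, 1: 2, 2: 6, 3: 10}
Shortest distance to 3 = 10, path = [0, 1, 3]


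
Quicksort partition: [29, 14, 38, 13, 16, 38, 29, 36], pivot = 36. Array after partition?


Elements <= 36 go left of pivot.
Result: [29, 14, 13, 16, 29, 36, 38, 38], pivot at index 5


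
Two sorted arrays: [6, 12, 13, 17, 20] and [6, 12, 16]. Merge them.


Compare heads, take smaller each step.
Merged: [6, 6, 12, 12, 13, 16, 17, 20]


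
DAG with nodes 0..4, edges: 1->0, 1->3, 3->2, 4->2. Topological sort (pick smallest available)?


Kahn's algorithm, process smallest node first
Order: [1, 0, 3, 4, 2]


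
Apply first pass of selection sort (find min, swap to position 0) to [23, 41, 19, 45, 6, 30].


After one pass: [6, 41, 19, 45, 23, 30]


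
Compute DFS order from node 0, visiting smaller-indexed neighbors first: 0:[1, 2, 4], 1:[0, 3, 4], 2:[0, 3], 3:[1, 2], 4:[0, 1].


DFS stack-based: start with [0]
Visit order: [0, 1, 3, 2, 4]


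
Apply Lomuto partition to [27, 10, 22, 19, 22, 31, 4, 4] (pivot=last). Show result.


Elements <= 4 go left of pivot.
Result: [4, 4, 22, 19, 22, 31, 27, 10], pivot at index 1


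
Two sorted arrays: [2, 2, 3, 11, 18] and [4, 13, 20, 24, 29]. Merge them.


Compare heads, take smaller each step.
Merged: [2, 2, 3, 4, 11, 13, 18, 20, 24, 29]


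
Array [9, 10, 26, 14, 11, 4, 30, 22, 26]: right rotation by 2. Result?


Right rotate by 2: [22, 26, 9, 10, 26, 14, 11, 4, 30]


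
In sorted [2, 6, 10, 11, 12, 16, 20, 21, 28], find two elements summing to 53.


Two pointers: lo=0, hi=8
No pair sums to 53


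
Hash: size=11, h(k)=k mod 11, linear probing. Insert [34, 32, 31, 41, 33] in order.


Insertions: 34->slot 1; 32->slot 10; 31->slot 9; 41->slot 8; 33->slot 0
Table: [33, 34, None, None, None, None, None, None, 41, 31, 32]


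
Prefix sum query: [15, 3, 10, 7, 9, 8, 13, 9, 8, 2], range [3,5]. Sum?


Prefix sums: [0, 15, 18, 28, 35, 44, 52, 65, 74, 82, 84]
Sum[3..5] = prefix[6] - prefix[3] = 52 - 28 = 24


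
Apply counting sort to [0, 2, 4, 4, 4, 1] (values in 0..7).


Count array: [1, 1, 1, 0, 3, 0, 0, 0]
Reconstruct: [0, 1, 2, 4, 4, 4]


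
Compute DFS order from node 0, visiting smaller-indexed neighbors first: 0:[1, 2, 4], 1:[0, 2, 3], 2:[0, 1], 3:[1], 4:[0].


DFS stack-based: start with [0]
Visit order: [0, 1, 2, 3, 4]


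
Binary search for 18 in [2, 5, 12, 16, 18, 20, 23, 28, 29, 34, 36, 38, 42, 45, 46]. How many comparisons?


Search for 18:
[0,14] mid=7 arr[7]=28
[0,6] mid=3 arr[3]=16
[4,6] mid=5 arr[5]=20
[4,4] mid=4 arr[4]=18
Total: 4 comparisons


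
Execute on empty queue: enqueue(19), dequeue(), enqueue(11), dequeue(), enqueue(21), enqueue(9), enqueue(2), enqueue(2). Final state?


enqueue(19) -> [19]
dequeue() returns 19 -> []
enqueue(11) -> [11]
dequeue() returns 11 -> []
enqueue(21) -> [21]
enqueue(9) -> [21, 9]
enqueue(2) -> [21, 9, 2]
enqueue(2) -> [21, 9, 2, 2]
Final queue (front to back): [21, 9, 2, 2]


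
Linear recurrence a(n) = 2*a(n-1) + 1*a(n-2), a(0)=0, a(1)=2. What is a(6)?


Build bottom-up:
...a(4)=24, a(5)=58, a(6)=2*58+1*24=140


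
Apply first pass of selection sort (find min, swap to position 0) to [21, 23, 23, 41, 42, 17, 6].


After one pass: [6, 23, 23, 41, 42, 17, 21]


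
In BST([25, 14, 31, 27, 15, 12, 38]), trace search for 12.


BST root = 25
Search for 12: compare at each node
Path: [25, 14, 12]


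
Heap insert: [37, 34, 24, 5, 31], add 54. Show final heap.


Append 54: [37, 34, 24, 5, 31, 54]
Bubble up: swap idx 5(54) with idx 2(24); swap idx 2(54) with idx 0(37)
Result: [54, 34, 37, 5, 31, 24]


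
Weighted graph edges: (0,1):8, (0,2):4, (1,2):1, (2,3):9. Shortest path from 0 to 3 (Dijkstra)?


Dijkstra from 0:
Distances: {0: 0, 1: 5, 2: 4, 3: 13}
Shortest distance to 3 = 13, path = [0, 2, 3]


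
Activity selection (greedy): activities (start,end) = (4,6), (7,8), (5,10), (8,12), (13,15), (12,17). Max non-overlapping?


Greedy: pick earliest-ending, then skip overlaps.
Selected (4 activities): [(4, 6), (7, 8), (8, 12), (13, 15)]


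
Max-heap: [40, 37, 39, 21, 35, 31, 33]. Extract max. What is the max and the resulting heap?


Max = 40
Replace root with last, heapify down
Resulting heap: [39, 37, 33, 21, 35, 31]


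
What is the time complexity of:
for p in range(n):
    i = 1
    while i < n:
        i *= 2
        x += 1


Per nesting level: O(n) * O(log n) = O(n log n)
Complexity: O(n log n)


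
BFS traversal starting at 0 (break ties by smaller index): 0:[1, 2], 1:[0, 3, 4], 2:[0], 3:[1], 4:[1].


BFS queue: start with [0]
Visit order: [0, 1, 2, 3, 4]


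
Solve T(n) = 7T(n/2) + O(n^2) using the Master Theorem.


a=7, b=2, c=2. log_2(7)=2.807 > c=2. Case 1: O(n^log_b(a)) = O(n^2.807)
Complexity: O(n^2.807)


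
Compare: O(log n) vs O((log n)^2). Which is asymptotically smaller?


logarithmic grows slower than polylogarithmic
O(log n) is asymptotically smaller; O((log n)^2) grows faster


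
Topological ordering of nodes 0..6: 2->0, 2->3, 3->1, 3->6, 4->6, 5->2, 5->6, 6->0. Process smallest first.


Kahn's algorithm, process smallest node first
Order: [4, 5, 2, 3, 1, 6, 0]


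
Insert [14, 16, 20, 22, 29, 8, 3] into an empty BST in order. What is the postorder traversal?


Root = 14; build tree by BST insertion.
Postorder traversal: [3, 8, 29, 22, 20, 16, 14]


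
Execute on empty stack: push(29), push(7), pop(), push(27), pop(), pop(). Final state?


push(29) -> [29]
push(7) -> [29, 7]
pop() returns 7 -> [29]
push(27) -> [29, 27]
pop() returns 27 -> [29]
pop() returns 29 -> []
Final stack (bottom to top): []


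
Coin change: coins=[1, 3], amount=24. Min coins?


dp[0]=0; dp[i]=1+min(dp[i-c] for c in coins)
...dp[19]=7, dp[20]=8, dp[21]=7, dp[22]=8, dp[23]=9, dp[24]=8
Minimum coins for 24 = 8


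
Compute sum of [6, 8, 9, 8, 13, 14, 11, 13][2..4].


Prefix sums: [0, 6, 14, 23, 31, 44, 58, 69, 82]
Sum[2..4] = prefix[5] - prefix[2] = 44 - 14 = 30


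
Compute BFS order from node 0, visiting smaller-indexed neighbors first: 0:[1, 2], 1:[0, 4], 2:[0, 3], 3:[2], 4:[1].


BFS queue: start with [0]
Visit order: [0, 1, 2, 4, 3]


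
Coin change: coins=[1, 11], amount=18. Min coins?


dp[0]=0; dp[i]=1+min(dp[i-c] for c in coins)
...dp[13]=3, dp[14]=4, dp[15]=5, dp[16]=6, dp[17]=7, dp[18]=8
Minimum coins for 18 = 8


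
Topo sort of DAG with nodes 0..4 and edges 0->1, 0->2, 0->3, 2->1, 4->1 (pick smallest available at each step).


Kahn's algorithm, process smallest node first
Order: [0, 2, 3, 4, 1]


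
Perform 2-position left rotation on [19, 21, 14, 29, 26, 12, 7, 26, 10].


Left rotate by 2: [14, 29, 26, 12, 7, 26, 10, 19, 21]


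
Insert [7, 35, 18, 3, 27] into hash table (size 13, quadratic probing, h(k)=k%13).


Insertions: 7->slot 7; 35->slot 9; 18->slot 5; 3->slot 3; 27->slot 1
Table: [None, 27, None, 3, None, 18, None, 7, None, 35, None, None, None]


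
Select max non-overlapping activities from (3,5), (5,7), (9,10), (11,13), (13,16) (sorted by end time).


Greedy: pick earliest-ending, then skip overlaps.
Selected (5 activities): [(3, 5), (5, 7), (9, 10), (11, 13), (13, 16)]


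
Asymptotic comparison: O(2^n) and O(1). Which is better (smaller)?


constant grows slower than exponential
O(1) is asymptotically smaller; O(2^n) grows faster


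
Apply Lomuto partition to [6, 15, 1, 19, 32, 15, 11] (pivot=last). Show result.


Elements <= 11 go left of pivot.
Result: [6, 1, 11, 19, 32, 15, 15], pivot at index 2


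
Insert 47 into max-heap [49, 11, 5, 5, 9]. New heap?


Append 47: [49, 11, 5, 5, 9, 47]
Bubble up: swap idx 5(47) with idx 2(5)
Result: [49, 11, 47, 5, 9, 5]


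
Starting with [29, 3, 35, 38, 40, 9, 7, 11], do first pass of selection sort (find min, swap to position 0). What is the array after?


After one pass: [3, 29, 35, 38, 40, 9, 7, 11]


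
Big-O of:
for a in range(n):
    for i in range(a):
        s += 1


Per nesting level: O(n) * O(n) [triangular over a] = O(n^2)
Complexity: O(n^2)


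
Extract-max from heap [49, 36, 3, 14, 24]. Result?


Max = 49
Replace root with last, heapify down
Resulting heap: [36, 24, 3, 14]


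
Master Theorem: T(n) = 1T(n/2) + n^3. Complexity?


a=1, b=2, c=3. log_2(1)=0 < c=3. Case 3: O(n^c) = O(n^3)
Complexity: O(n^3)


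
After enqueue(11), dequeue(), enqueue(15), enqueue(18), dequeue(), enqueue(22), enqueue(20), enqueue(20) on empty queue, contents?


enqueue(11) -> [11]
dequeue() returns 11 -> []
enqueue(15) -> [15]
enqueue(18) -> [15, 18]
dequeue() returns 15 -> [18]
enqueue(22) -> [18, 22]
enqueue(20) -> [18, 22, 20]
enqueue(20) -> [18, 22, 20, 20]
Final queue (front to back): [18, 22, 20, 20]


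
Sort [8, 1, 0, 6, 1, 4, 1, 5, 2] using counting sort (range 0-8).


Count array: [1, 3, 1, 0, 1, 1, 1, 0, 1]
Reconstruct: [0, 1, 1, 1, 2, 4, 5, 6, 8]


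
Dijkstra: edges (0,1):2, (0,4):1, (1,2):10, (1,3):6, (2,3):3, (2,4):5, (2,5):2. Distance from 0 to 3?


Dijkstra from 0:
Distances: {0: 0, 1: 2, 2: 6, 3: 8, 4: 1, 5: 8}
Shortest distance to 3 = 8, path = [0, 1, 3]


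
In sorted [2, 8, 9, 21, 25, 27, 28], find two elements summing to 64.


Two pointers: lo=0, hi=6
No pair sums to 64


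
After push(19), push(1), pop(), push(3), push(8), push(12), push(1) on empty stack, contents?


push(19) -> [19]
push(1) -> [19, 1]
pop() returns 1 -> [19]
push(3) -> [19, 3]
push(8) -> [19, 3, 8]
push(12) -> [19, 3, 8, 12]
push(1) -> [19, 3, 8, 12, 1]
Final stack (bottom to top): [19, 3, 8, 12, 1]


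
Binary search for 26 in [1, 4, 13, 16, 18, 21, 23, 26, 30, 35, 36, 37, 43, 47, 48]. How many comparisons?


Search for 26:
[0,14] mid=7 arr[7]=26
Total: 1 comparisons


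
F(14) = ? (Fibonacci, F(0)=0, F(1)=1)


F(n)=F(n-1)+F(n-2)
...F(12)=144, F(13)=233, F(14)=377


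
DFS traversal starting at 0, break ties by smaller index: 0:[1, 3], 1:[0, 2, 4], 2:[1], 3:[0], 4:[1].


DFS stack-based: start with [0]
Visit order: [0, 1, 2, 4, 3]


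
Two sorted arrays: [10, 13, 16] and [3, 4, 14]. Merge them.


Compare heads, take smaller each step.
Merged: [3, 4, 10, 13, 14, 16]


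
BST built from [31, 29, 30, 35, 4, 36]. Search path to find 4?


BST root = 31
Search for 4: compare at each node
Path: [31, 29, 4]


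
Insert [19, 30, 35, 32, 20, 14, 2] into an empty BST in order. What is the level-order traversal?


Root = 19; build tree by BST insertion.
Level-Order traversal: [19, 14, 30, 2, 20, 35, 32]


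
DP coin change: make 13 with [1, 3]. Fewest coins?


dp[0]=0; dp[i]=1+min(dp[i-c] for c in coins)
...dp[8]=4, dp[9]=3, dp[10]=4, dp[11]=5, dp[12]=4, dp[13]=5
Minimum coins for 13 = 5


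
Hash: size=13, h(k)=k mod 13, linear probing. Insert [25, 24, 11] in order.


Insertions: 25->slot 12; 24->slot 11; 11->slot 0
Table: [11, None, None, None, None, None, None, None, None, None, None, 24, 25]


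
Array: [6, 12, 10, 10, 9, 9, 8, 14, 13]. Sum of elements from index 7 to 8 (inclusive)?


Prefix sums: [0, 6, 18, 28, 38, 47, 56, 64, 78, 91]
Sum[7..8] = prefix[9] - prefix[7] = 91 - 64 = 27


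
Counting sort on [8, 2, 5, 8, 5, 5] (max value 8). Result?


Count array: [0, 0, 1, 0, 0, 3, 0, 0, 2]
Reconstruct: [2, 5, 5, 5, 8, 8]


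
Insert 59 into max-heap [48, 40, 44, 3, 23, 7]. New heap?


Append 59: [48, 40, 44, 3, 23, 7, 59]
Bubble up: swap idx 6(59) with idx 2(44); swap idx 2(59) with idx 0(48)
Result: [59, 40, 48, 3, 23, 7, 44]


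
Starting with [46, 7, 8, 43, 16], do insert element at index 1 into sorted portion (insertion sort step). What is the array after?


After one pass: [7, 46, 8, 43, 16]


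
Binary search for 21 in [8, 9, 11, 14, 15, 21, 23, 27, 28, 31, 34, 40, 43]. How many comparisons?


Search for 21:
[0,12] mid=6 arr[6]=23
[0,5] mid=2 arr[2]=11
[3,5] mid=4 arr[4]=15
[5,5] mid=5 arr[5]=21
Total: 4 comparisons


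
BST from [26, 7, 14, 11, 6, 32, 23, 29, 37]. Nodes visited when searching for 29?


BST root = 26
Search for 29: compare at each node
Path: [26, 32, 29]


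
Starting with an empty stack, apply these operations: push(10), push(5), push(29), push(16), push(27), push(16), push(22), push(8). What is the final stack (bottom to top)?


push(10) -> [10]
push(5) -> [10, 5]
push(29) -> [10, 5, 29]
push(16) -> [10, 5, 29, 16]
push(27) -> [10, 5, 29, 16, 27]
push(16) -> [10, 5, 29, 16, 27, 16]
push(22) -> [10, 5, 29, 16, 27, 16, 22]
push(8) -> [10, 5, 29, 16, 27, 16, 22, 8]
Final stack (bottom to top): [10, 5, 29, 16, 27, 16, 22, 8]


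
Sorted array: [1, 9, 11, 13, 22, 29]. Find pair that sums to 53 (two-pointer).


Two pointers: lo=0, hi=5
No pair sums to 53
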